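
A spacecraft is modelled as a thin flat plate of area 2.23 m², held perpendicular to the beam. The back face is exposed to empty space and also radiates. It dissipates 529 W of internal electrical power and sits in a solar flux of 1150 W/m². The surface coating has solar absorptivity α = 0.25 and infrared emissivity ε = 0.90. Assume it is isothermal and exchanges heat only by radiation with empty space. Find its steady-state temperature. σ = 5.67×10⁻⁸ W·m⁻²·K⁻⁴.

At steady state, absorbed solar power + internal power = radiated power.
Absorbed: α·S·A_cross = 0.25·1150·2.230 = 641.1 W (cross-section A).
Total input = 641.1 + 529 = 1170 W.
Radiated: εσ·A_surf·T⁴ with A_surf = 2A = 4.460 m².
T⁴ = 1170/(0.90·5.67×10⁻⁸·4.460) = 5.141×10⁹ K⁴.

T ≈ 268 K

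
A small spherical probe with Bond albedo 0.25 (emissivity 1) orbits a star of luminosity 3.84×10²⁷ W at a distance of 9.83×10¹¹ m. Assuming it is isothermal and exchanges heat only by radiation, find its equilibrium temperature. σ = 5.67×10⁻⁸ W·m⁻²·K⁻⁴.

First find the stellar flux at distance d: S = L/(4πd²) = 3.84×10²⁷/(4π·(9.83×10¹¹)²) = 316.2 W/m².
For an isothermal sphere, absorbed (1−a)S·πr² = emitted σ·4πr²·T⁴, so T⁴ = (1−a)S/(4σ).
T⁴ = 0.750·316.2/(4·5.67×10⁻⁸) = 1.046×10⁹ K⁴.

T ≈ 180 K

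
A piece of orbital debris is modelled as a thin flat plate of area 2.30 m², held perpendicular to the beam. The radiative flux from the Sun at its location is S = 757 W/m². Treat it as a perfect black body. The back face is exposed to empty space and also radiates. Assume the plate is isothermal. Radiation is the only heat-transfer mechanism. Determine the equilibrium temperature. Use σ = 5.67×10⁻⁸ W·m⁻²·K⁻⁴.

At equilibrium, absorbed power = emitted power.
Absorbing cross-section = A = 2.300 m²; emitting surface = 2A = 4.600 m² (ratio 2).
S·A_cross = εσ·A_surf·T⁴  ⇒  T⁴ = S/(2σ).
T⁴ = 1.00·757/(2·5.67×10⁻⁸) = 6.675×10⁹ K⁴.
T = (6.675×10⁹)^(1/4).

T ≈ 286 K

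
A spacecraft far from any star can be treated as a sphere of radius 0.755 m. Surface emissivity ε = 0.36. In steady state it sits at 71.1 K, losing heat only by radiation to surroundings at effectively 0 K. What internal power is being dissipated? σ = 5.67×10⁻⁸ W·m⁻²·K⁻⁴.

Steady state: P = εσA T⁴.
A = 4πr² = 7.163 m²; T⁴ = (71.1)⁴ = 2.556×10⁷ K⁴.
P = 0.36 × 5.67×10⁻⁸ × 7.163 × 2.556×10⁷.

P ≈ 3.74 W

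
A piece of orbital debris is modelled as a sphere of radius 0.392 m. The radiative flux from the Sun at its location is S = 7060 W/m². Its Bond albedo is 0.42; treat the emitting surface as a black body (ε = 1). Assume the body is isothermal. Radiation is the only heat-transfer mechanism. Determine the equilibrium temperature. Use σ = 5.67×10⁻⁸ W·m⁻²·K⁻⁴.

At equilibrium, absorbed power = emitted power.
Absorbing cross-section = πr² = 0.4827 m²; emitting surface = 4πr² = 1.931 m² (ratio 4).
(1−a)S·A_cross = εσ·A_surf·T⁴  ⇒  T⁴ = (1−a)S/(4σ).
T⁴ = 0.580·7060/(4·5.67×10⁻⁸) = 1.805×10¹⁰ K⁴.
T = (1.805×10¹⁰)^(1/4).

T ≈ 367 K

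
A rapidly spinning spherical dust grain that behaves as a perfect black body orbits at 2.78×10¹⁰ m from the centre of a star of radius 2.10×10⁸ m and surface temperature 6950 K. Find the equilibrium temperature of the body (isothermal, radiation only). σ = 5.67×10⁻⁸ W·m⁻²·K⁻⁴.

The star's surface emits σT_*⁴; at distance d the flux is S = σT_*⁴(R_*/d)².
S = 5.67×10⁻⁸·(6950)⁴·(2.10×10⁸/2.78×10¹⁰)² = 7549 W/m².
For an isothermal sphere T⁴ = (1−a)S/(4σ) = 3.328×10¹⁰ K⁴.

T ≈ 427 K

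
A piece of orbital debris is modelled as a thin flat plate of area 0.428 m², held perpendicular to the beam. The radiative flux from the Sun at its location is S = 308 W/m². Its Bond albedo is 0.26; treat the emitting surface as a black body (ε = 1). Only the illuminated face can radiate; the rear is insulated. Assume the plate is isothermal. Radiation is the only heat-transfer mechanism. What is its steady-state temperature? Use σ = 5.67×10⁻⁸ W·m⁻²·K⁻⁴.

At equilibrium, absorbed power = emitted power.
Absorbing cross-section = A = 0.4280 m²; emitting surface = A = 0.4280 m² (ratio 1).
(1−a)S·A_cross = εσ·A_surf·T⁴  ⇒  T⁴ = (1−a)S/(1σ).
T⁴ = 0.740·308/(1·5.67×10⁻⁸) = 4.020×10⁹ K⁴.
T = (4.020×10⁹)^(1/4).

T ≈ 252 K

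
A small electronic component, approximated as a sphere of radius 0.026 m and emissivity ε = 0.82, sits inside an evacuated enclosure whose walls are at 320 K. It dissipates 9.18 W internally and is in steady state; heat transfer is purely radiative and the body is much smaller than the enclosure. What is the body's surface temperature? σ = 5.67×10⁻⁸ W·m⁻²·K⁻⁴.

For a small grey body in a large enclosure, net radiated power = εσA(T⁴ − T_w⁴).
Steady state: P = εσA(T⁴ − T_w⁴) with A = 4πr² = 0.008495 m².
T⁴ = P/(εσA) + T_w⁴ = 9.18/(0.82·5.67×10⁻⁸·0.008495) + (320)⁴
    = 2.324×10¹⁰ + 1.049×10¹⁰ = 3.373×10¹⁰ K⁴.

T ≈ 429 K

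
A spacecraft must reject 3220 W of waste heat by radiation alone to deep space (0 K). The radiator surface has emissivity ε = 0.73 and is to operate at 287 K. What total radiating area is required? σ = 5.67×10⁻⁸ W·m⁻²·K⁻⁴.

P = εσA T⁴ ⇒ A = P/(εσT⁴).
T⁴ = 6.785×10⁹ K⁴.
A = 3220/(0.73 × 5.67×10⁻⁸ × 6.785×10⁹).

A ≈ 11.5 m²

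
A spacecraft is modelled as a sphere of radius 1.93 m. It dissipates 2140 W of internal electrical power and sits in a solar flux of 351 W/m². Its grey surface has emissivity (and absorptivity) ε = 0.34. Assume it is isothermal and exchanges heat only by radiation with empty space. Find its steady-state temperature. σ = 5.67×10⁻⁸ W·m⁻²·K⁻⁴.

T ≈ 250 K

At steady state, absorbed solar power + internal power = radiated power.
Absorbed: α·S·A_cross = 0.34·351·11.70 = 1397 W (cross-section πr²).
Total input = 1397 + 2140 = 3537 W.
Radiated: εσ·A_surf·T⁴ with A_surf = 4πr² = 46.81 m².
T⁴ = 3537/(0.34·5.67×10⁻⁸·46.81) = 3.919×10⁹ K⁴.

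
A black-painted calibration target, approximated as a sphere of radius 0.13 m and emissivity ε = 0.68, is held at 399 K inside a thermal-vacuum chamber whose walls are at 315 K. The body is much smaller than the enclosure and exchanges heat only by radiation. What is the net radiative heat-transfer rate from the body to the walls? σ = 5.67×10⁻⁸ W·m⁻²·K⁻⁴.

P_net ≈ 127 W

For a small grey body in a large enclosure: P_net = εσA(T_body⁴ − T_wall⁴).
A = 4πr² = 0.2124 m²; T_body⁴ − T_wall⁴ = 2.534×10¹⁰ − 9.846×10⁹ = 1.550×10¹⁰ K⁴.
|P_net| = 0.68·5.67×10⁻⁸·0.2124·1.550×10¹⁰.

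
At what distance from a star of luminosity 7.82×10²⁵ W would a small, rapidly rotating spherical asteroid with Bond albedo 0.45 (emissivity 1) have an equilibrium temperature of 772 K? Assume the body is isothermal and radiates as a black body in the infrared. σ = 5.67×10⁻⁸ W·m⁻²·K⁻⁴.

For an isothermal black-emitting sphere, (1−a)S·πr² = σ·4πr²·T⁴ ⇒ S = 4σT⁴/(1−a).
S = 4·5.67×10⁻⁸·(772)⁴/0.550 = 1.465×10⁵ W/m².
Flux falls as S = L/(4πd²), so d = √(L/(4πS)) = √(7.82×10²⁵/(4π·1.465×10⁵)).

d ≈ 6.52×10⁹ m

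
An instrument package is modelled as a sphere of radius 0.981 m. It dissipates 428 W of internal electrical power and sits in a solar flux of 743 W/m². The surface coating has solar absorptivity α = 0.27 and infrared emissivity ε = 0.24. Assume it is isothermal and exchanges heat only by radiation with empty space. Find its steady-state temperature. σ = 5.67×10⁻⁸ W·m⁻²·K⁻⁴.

T ≈ 282 K

At steady state, absorbed solar power + internal power = radiated power.
Absorbed: α·S·A_cross = 0.27·743·3.023 = 606.5 W (cross-section πr²).
Total input = 606.5 + 428 = 1035 W.
Radiated: εσ·A_surf·T⁴ with A_surf = 4πr² = 12.09 m².
T⁴ = 1035/(0.24·5.67×10⁻⁸·12.09) = 6.286×10⁹ K⁴.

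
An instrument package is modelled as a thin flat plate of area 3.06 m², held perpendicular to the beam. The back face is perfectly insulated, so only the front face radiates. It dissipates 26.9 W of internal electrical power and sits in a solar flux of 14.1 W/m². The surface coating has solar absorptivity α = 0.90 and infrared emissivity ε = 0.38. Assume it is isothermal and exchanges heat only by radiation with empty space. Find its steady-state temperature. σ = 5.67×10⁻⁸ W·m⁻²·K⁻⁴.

At steady state, absorbed solar power + internal power = radiated power.
Absorbed: α·S·A_cross = 0.90·14.1·3.060 = 38.83 W (cross-section A).
Total input = 38.83 + 26.9 = 65.73 W.
Radiated: εσ·A_surf·T⁴ with A_surf = A = 3.060 m².
T⁴ = 65.73/(0.38·5.67×10⁻⁸·3.060) = 9.970×10⁸ K⁴.

T ≈ 178 K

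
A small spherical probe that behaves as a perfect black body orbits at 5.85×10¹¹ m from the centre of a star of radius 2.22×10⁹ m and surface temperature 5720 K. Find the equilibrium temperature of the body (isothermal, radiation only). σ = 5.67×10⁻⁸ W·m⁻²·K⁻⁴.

The star's surface emits σT_*⁴; at distance d the flux is S = σT_*⁴(R_*/d)².
S = 5.67×10⁻⁸·(5720)⁴·(2.22×10⁹/5.85×10¹¹)² = 874.1 W/m².
For an isothermal sphere T⁴ = (1−a)S/(4σ) = 3.854×10⁹ K⁴.

T ≈ 249 K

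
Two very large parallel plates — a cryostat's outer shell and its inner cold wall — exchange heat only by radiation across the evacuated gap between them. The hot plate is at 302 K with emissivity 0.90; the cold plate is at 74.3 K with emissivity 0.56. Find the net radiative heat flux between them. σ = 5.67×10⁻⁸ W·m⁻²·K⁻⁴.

For two infinite grey parallel plates, q = σ(T₁⁴ − T₂⁴)/(1/ε₁ + 1/ε₂ − 1).
T₁⁴ − T₂⁴ = 8.318×10⁹ − 3.048×10⁷ = 8.288×10⁹ K⁴.
1/ε₁ + 1/ε₂ − 1 = 1.111 + 1.786 − 1 = 1.897.
q = 5.67×10⁻⁸ × 8.288×10⁹ / 1.897.

q ≈ 248 W/m²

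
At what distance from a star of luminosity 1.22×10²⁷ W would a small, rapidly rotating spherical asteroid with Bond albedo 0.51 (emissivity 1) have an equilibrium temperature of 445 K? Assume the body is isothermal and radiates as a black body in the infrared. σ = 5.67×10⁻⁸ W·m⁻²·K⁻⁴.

d ≈ 7.31×10¹⁰ m

For an isothermal black-emitting sphere, (1−a)S·πr² = σ·4πr²·T⁴ ⇒ S = 4σT⁴/(1−a).
S = 4·5.67×10⁻⁸·(445)⁴/0.490 = 18150 W/m².
Flux falls as S = L/(4πd²), so d = √(L/(4πS)) = √(1.22×10²⁷/(4π·18150)).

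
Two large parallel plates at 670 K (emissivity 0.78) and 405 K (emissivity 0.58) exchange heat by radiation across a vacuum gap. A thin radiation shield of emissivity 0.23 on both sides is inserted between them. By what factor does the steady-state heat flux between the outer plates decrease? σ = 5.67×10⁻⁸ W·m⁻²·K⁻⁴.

factor ≈ 4.84

Without shield: q₀ = σΔ(T⁴)/(1/ε₁+1/ε₂−1) with denominator 2.006.
With shield the two gaps are in series; the resistances add: (1/ε₁+1/ε_s−1)+(1/ε_s+1/ε₂−1) = 4.630+5.072 = 9.702.
Heat-flux ratio q₀/q = 9.702/2.006.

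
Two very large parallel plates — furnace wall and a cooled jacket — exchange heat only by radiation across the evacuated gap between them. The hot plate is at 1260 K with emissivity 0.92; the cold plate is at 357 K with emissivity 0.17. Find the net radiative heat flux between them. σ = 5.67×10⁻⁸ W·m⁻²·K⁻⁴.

For two infinite grey parallel plates, q = σ(T₁⁴ − T₂⁴)/(1/ε₁ + 1/ε₂ − 1).
T₁⁴ − T₂⁴ = 2.520×10¹² − 1.624×10¹⁰ = 2.504×10¹² K⁴.
1/ε₁ + 1/ε₂ − 1 = 1.087 + 5.882 − 1 = 5.969.
q = 5.67×10⁻⁸ × 2.504×10¹² / 5.969.

q ≈ 23800 W/m²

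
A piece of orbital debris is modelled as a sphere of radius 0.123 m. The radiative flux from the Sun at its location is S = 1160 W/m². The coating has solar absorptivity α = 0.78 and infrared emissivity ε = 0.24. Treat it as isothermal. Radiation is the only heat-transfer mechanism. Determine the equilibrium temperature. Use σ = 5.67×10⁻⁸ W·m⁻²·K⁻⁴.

At equilibrium, absorbed power = emitted power.
Absorbing cross-section = πr² = 0.04753 m²; emitting surface = 4πr² = 0.1901 m² (ratio 4).
αS·A_cross = εσ·A_surf·T⁴  ⇒  T⁴ = αS/(ε·4σ).
T⁴ = 0.780·1160/(0.24·4·5.67×10⁻⁸) = 1.662×10¹⁰ K⁴.
T = (1.662×10¹⁰)^(1/4).

T ≈ 359 K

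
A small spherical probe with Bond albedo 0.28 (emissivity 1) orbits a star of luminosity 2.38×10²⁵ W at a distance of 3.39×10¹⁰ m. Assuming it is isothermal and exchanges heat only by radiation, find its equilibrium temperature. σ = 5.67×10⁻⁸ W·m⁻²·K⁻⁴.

T ≈ 269 K

First find the stellar flux at distance d: S = L/(4πd²) = 2.38×10²⁵/(4π·(3.39×10¹⁰)²) = 1648 W/m².
For an isothermal sphere, absorbed (1−a)S·πr² = emitted σ·4πr²·T⁴, so T⁴ = (1−a)S/(4σ).
T⁴ = 0.720·1648/(4·5.67×10⁻⁸) = 5.232×10⁹ K⁴.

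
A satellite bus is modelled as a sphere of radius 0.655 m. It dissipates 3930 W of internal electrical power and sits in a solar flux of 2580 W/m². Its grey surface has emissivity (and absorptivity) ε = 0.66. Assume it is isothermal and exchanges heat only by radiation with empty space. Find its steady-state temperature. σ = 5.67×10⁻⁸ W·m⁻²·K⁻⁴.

T ≈ 419 K

At steady state, absorbed solar power + internal power = radiated power.
Absorbed: α·S·A_cross = 0.66·2580·1.348 = 2295 W (cross-section πr²).
Total input = 2295 + 3930 = 6225 W.
Radiated: εσ·A_surf·T⁴ with A_surf = 4πr² = 5.391 m².
T⁴ = 6225/(0.66·5.67×10⁻⁸·5.391) = 3.085×10¹⁰ K⁴.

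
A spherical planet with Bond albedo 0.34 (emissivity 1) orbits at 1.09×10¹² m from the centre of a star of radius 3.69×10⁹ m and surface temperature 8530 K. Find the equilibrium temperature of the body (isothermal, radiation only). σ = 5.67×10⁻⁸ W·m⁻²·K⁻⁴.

T ≈ 316 K

The star's surface emits σT_*⁴; at distance d the flux is S = σT_*⁴(R_*/d)².
S = 5.67×10⁻⁸·(8530)⁴·(3.69×10⁹/1.09×10¹²)² = 3440 W/m².
For an isothermal sphere T⁴ = (1−a)S/(4σ) = 1.001×10¹⁰ K⁴.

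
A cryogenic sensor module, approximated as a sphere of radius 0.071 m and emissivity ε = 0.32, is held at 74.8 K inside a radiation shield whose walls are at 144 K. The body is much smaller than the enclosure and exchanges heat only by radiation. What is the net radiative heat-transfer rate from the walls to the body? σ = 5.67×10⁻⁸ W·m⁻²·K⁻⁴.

P_net ≈ 0.458 W

For a small grey body in a large enclosure: P_net = εσA(T_body⁴ − T_wall⁴).
A = 4πr² = 0.06335 m²; T_body⁴ − T_wall⁴ = 3.130×10⁷ − 4.300×10⁸ = -3.987×10⁸ K⁴.
|P_net| = 0.32·5.67×10⁻⁸·0.06335·3.987×10⁸.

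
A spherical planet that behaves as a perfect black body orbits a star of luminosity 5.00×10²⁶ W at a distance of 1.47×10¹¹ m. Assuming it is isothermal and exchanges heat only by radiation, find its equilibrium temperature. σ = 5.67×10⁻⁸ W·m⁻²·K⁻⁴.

T ≈ 300 K

First find the stellar flux at distance d: S = L/(4πd²) = 5.00×10²⁶/(4π·(1.47×10¹¹)²) = 1841 W/m².
For an isothermal sphere, absorbed (1−a)S·πr² = emitted σ·4πr²·T⁴, so T⁴ = (1−a)S/(4σ).
T⁴ = 1.00·1841/(4·5.67×10⁻⁸) = 8.119×10⁹ K⁴.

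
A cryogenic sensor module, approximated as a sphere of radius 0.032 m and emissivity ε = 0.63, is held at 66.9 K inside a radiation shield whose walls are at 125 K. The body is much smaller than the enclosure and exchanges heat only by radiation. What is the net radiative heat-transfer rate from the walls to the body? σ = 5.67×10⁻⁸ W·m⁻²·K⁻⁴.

For a small grey body in a large enclosure: P_net = εσA(T_body⁴ − T_wall⁴).
A = 4πr² = 0.01287 m²; T_body⁴ − T_wall⁴ = 2.003×10⁷ − 2.441×10⁸ = -2.241×10⁸ K⁴.
|P_net| = 0.63·5.67×10⁻⁸·0.01287·2.241×10⁸.

P_net ≈ 0.103 W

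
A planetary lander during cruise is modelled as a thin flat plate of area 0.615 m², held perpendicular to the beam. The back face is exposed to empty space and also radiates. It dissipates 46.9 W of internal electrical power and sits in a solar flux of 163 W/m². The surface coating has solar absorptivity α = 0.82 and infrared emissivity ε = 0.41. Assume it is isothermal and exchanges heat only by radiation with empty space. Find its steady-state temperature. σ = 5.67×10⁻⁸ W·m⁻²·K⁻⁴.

At steady state, absorbed solar power + internal power = radiated power.
Absorbed: α·S·A_cross = 0.82·163·0.6150 = 82.20 W (cross-section A).
Total input = 82.20 + 46.9 = 129.1 W.
Radiated: εσ·A_surf·T⁴ with A_surf = 2A = 1.230 m².
T⁴ = 129.1/(0.41·5.67×10⁻⁸·1.230) = 4.515×10⁹ K⁴.

T ≈ 259 K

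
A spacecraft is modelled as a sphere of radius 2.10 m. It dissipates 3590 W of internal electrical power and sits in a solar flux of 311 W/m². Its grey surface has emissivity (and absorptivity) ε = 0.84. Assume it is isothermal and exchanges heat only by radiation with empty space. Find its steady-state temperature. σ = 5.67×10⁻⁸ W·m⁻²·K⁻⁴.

T ≈ 229 K

At steady state, absorbed solar power + internal power = radiated power.
Absorbed: α·S·A_cross = 0.84·311·13.85 = 3619 W (cross-section πr²).
Total input = 3619 + 3590 = 7209 W.
Radiated: εσ·A_surf·T⁴ with A_surf = 4πr² = 55.42 m².
T⁴ = 7209/(0.84·5.67×10⁻⁸·55.42) = 2.731×10⁹ K⁴.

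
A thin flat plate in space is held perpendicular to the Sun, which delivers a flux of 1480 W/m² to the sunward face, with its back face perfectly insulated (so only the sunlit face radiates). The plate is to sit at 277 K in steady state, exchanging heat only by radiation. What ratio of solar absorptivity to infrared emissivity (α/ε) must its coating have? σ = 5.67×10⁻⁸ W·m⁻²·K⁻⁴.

Balance: αS·A = εσ·1A·T⁴ ⇒ α/ε = σT⁴/S.
α/ε = 5.67×10⁻⁸·(277)⁴/1480 = 5.67×10⁻⁸·5.887×10⁹/1480.

α/ε ≈ 0.226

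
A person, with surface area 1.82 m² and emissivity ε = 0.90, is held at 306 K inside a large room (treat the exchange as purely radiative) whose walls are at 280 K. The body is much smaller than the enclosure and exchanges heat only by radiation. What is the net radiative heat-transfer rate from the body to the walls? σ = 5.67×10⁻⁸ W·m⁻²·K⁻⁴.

For a small grey body in a large enclosure: P_net = εσA(T_body⁴ − T_wall⁴).
A = 1.82 m²; T_body⁴ − T_wall⁴ = 8.768×10⁹ − 6.147×10⁹ = 2.621×10⁹ K⁴.
|P_net| = 0.90·5.67×10⁻⁸·1.820·2.621×10⁹.

P_net ≈ 243 W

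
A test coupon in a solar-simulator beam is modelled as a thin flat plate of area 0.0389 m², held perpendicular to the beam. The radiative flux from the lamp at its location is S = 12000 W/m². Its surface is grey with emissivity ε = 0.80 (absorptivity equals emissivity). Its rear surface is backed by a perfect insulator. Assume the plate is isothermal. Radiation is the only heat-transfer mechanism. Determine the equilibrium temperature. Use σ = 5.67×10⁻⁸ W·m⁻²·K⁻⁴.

At equilibrium, absorbed power = emitted power.
Absorbing cross-section = A = 0.03890 m²; emitting surface = A = 0.03890 m² (ratio 1).
εS·A_cross = εσ·A_surf·T⁴  ⇒  T⁴ = S/(1σ)   (ε cancels).
T⁴ = 12000/(1·5.67×10⁻⁸) = 2.116×10¹¹ K⁴.
T = (2.116×10¹¹)^(1/4).

T ≈ 678 K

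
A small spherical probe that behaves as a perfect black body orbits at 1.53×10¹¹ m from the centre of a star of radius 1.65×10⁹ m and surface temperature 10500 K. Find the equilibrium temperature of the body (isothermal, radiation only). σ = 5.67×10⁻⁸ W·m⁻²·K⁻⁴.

T ≈ 771 K

The star's surface emits σT_*⁴; at distance d the flux is S = σT_*⁴(R_*/d)².
S = 5.67×10⁻⁸·(10500)⁴·(1.65×10⁹/1.53×10¹¹)² = 80150 W/m².
For an isothermal sphere T⁴ = (1−a)S/(4σ) = 3.534×10¹¹ K⁴.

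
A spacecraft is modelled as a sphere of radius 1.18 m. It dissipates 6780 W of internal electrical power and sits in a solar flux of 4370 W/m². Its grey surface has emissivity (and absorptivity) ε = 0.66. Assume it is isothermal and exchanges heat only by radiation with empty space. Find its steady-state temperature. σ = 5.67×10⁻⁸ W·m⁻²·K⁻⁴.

T ≈ 415 K

At steady state, absorbed solar power + internal power = radiated power.
Absorbed: α·S·A_cross = 0.66·4370·4.374 = 12620 W (cross-section πr²).
Total input = 12620 + 6780 = 19400 W.
Radiated: εσ·A_surf·T⁴ with A_surf = 4πr² = 17.50 m².
T⁴ = 19400/(0.66·5.67×10⁻⁸·17.50) = 2.962×10¹⁰ K⁴.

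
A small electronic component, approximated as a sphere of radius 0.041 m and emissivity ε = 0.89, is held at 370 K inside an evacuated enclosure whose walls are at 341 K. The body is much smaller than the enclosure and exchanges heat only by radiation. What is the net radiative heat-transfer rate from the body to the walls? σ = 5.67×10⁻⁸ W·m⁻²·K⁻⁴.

P_net ≈ 5.56 W

For a small grey body in a large enclosure: P_net = εσA(T_body⁴ − T_wall⁴).
A = 4πr² = 0.02112 m²; T_body⁴ − T_wall⁴ = 1.874×10¹⁰ − 1.352×10¹⁰ = 5.220×10⁹ K⁴.
|P_net| = 0.89·5.67×10⁻⁸·0.02112·5.220×10⁹.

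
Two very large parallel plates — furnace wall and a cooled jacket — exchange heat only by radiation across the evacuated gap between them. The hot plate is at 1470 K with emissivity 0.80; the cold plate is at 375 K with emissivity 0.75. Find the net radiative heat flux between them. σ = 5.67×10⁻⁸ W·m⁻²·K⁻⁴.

For two infinite grey parallel plates, q = σ(T₁⁴ − T₂⁴)/(1/ε₁ + 1/ε₂ − 1).
T₁⁴ − T₂⁴ = 4.669×10¹² − 1.978×10¹⁰ = 4.650×10¹² K⁴.
1/ε₁ + 1/ε₂ − 1 = 1.250 + 1.333 − 1 = 1.583.
q = 5.67×10⁻⁸ × 4.650×10¹² / 1.583.

q ≈ 1.67×10⁵ W/m²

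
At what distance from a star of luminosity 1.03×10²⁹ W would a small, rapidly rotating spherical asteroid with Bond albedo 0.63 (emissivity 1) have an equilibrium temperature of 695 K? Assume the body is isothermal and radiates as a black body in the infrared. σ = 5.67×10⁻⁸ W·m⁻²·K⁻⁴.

d ≈ 2.39×10¹¹ m

For an isothermal black-emitting sphere, (1−a)S·πr² = σ·4πr²·T⁴ ⇒ S = 4σT⁴/(1−a).
S = 4·5.67×10⁻⁸·(695)⁴/0.370 = 1.430×10⁵ W/m².
Flux falls as S = L/(4πd²), so d = √(L/(4πS)) = √(1.03×10²⁹/(4π·1.430×10⁵)).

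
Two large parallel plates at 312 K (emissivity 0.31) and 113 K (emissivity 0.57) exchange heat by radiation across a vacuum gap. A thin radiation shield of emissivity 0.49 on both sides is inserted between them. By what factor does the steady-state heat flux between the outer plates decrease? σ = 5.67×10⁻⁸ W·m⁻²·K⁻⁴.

Without shield: q₀ = σΔ(T⁴)/(1/ε₁+1/ε₂−1) with denominator 3.980.
With shield the two gaps are in series; the resistances add: (1/ε₁+1/ε_s−1)+(1/ε_s+1/ε₂−1) = 4.267+2.795 = 7.062.
Heat-flux ratio q₀/q = 7.062/3.980.

factor ≈ 1.77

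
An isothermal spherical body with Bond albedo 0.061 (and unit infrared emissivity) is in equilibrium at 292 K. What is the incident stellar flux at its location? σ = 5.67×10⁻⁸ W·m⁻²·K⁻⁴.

S ≈ 1760 W/m²

(1−a)S·πr² = σ·4πr²·T⁴ ⇒ S = 4σT⁴/(1−a).
S = 4·5.67×10⁻⁸·7.270×10⁹/0.939.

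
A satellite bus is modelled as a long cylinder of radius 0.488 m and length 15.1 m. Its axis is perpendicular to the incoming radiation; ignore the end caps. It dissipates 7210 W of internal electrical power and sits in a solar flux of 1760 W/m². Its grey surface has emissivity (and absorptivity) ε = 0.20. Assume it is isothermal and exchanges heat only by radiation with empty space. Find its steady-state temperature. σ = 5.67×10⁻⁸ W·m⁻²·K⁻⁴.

At steady state, absorbed solar power + internal power = radiated power.
Absorbed: α·S·A_cross = 0.20·1760·14.74 = 5188 W (cross-section 2rL).
Total input = 5188 + 7210 = 12400 W.
Radiated: εσ·A_surf·T⁴ with A_surf = 2πrL = 46.30 m².
T⁴ = 12400/(0.20·5.67×10⁻⁸·46.30) = 2.361×10¹⁰ K⁴.

T ≈ 392 K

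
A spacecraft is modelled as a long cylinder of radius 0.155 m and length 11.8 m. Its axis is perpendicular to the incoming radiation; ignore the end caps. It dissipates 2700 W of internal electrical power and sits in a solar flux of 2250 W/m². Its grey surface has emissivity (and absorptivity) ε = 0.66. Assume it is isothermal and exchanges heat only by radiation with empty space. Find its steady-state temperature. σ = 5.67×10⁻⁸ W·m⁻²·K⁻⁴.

T ≈ 371 K

At steady state, absorbed solar power + internal power = radiated power.
Absorbed: α·S·A_cross = 0.66·2250·3.658 = 5432 W (cross-section 2rL).
Total input = 5432 + 2700 = 8132 W.
Radiated: εσ·A_surf·T⁴ with A_surf = 2πrL = 11.49 m².
T⁴ = 8132/(0.66·5.67×10⁻⁸·11.49) = 1.891×10¹⁰ K⁴.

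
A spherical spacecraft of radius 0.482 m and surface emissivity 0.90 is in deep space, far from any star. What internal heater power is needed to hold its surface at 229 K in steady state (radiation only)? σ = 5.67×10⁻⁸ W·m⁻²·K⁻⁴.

P ≈ 410 W

P = εσ·4πr²·T⁴.
4πr² = 2.919 m²; T⁴ = 2.750×10⁹ K⁴.
P = 0.90·5.67×10⁻⁸·2.919·2.750×10⁹.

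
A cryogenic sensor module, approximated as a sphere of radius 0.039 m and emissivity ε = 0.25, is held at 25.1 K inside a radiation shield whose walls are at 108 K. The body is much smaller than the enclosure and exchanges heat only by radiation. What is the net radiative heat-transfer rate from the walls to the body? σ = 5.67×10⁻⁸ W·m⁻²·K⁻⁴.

P_net ≈ 0.0368 W

For a small grey body in a large enclosure: P_net = εσA(T_body⁴ − T_wall⁴).
A = 4πr² = 0.01911 m²; T_body⁴ − T_wall⁴ = 3.969×10⁵ − 1.360×10⁸ = -1.357×10⁸ K⁴.
|P_net| = 0.25·5.67×10⁻⁸·0.01911·1.357×10⁸.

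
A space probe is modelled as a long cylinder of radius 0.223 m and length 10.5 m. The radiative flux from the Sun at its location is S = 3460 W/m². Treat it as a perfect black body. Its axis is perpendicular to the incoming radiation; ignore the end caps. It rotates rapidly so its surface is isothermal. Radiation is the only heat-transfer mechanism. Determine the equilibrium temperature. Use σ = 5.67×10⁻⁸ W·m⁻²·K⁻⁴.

At equilibrium, absorbed power = emitted power.
Absorbing cross-section = 2rL = 4.683 m²; emitting surface = 2πrL = 14.71 m² (ratio π).
S·A_cross = εσ·A_surf·T⁴  ⇒  T⁴ = S/(πσ).
T⁴ = 1.00·3460/(π·5.67×10⁻⁸) = 1.942×10¹⁰ K⁴.
T = (1.942×10¹⁰)^(1/4).

T ≈ 373 K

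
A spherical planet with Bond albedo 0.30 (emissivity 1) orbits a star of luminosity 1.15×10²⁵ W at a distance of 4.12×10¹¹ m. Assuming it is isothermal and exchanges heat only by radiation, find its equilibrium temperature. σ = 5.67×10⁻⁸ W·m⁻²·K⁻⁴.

First find the stellar flux at distance d: S = L/(4πd²) = 1.15×10²⁵/(4π·(4.12×10¹¹)²) = 5.391 W/m².
For an isothermal sphere, absorbed (1−a)S·πr² = emitted σ·4πr²·T⁴, so T⁴ = (1−a)S/(4σ).
T⁴ = 0.700·5.391/(4·5.67×10⁻⁸) = 1.664×10⁷ K⁴.

T ≈ 63.9 K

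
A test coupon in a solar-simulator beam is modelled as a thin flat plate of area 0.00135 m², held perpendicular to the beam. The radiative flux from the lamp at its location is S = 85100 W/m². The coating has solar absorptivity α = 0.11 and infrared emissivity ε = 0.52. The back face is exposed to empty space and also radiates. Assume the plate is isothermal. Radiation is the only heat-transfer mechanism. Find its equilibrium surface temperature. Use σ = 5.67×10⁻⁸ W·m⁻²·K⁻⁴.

At equilibrium, absorbed power = emitted power.
Absorbing cross-section = A = 0.001350 m²; emitting surface = 2A = 0.002700 m² (ratio 2).
αS·A_cross = εσ·A_surf·T⁴  ⇒  T⁴ = αS/(ε·2σ).
T⁴ = 0.110·85100/(0.52·2·5.67×10⁻⁸) = 1.587×10¹¹ K⁴.
T = (1.587×10¹¹)^(1/4).

T ≈ 631 K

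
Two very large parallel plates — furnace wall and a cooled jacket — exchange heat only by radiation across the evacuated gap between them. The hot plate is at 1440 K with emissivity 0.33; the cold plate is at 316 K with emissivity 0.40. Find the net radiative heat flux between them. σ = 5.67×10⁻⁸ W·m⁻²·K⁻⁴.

For two infinite grey parallel plates, q = σ(T₁⁴ − T₂⁴)/(1/ε₁ + 1/ε₂ − 1).
T₁⁴ − T₂⁴ = 4.300×10¹² − 9.971×10⁹ = 4.290×10¹² K⁴.
1/ε₁ + 1/ε₂ − 1 = 3.030 + 2.500 − 1 = 4.530.
q = 5.67×10⁻⁸ × 4.290×10¹² / 4.530.

q ≈ 53700 W/m²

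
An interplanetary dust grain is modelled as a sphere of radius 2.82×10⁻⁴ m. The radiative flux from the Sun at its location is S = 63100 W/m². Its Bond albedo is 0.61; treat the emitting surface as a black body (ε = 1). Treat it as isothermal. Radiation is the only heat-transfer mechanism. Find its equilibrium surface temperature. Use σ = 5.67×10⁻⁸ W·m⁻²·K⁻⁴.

T ≈ 574 K

At equilibrium, absorbed power = emitted power.
Absorbing cross-section = πr² = 2.498×10⁻⁷ m²; emitting surface = 4πr² = 9.993×10⁻⁷ m² (ratio 4).
(1−a)S·A_cross = εσ·A_surf·T⁴  ⇒  T⁴ = (1−a)S/(4σ).
T⁴ = 0.390·63100/(4·5.67×10⁻⁸) = 1.085×10¹¹ K⁴.
T = (1.085×10¹¹)^(1/4).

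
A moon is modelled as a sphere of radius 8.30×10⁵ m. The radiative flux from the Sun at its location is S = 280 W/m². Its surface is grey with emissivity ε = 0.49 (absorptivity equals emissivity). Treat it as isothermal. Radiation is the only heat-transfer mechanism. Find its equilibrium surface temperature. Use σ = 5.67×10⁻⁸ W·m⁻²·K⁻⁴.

At equilibrium, absorbed power = emitted power.
Absorbing cross-section = πr² = 2.164×10¹² m²; emitting surface = 4πr² = 8.657×10¹² m² (ratio 4).
εS·A_cross = εσ·A_surf·T⁴  ⇒  T⁴ = S/(4σ)   (ε cancels).
T⁴ = 280/(4·5.67×10⁻⁸) = 1.235×10⁹ K⁴.
T = (1.235×10⁹)^(1/4).

T ≈ 187 K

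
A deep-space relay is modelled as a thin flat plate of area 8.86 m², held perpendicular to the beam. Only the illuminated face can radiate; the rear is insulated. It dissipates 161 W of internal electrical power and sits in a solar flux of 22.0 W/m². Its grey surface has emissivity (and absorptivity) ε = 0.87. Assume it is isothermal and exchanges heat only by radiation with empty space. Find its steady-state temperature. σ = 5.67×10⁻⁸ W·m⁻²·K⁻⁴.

At steady state, absorbed solar power + internal power = radiated power.
Absorbed: α·S·A_cross = 0.87·22.0·8.860 = 169.6 W (cross-section A).
Total input = 169.6 + 161 = 330.6 W.
Radiated: εσ·A_surf·T⁴ with A_surf = A = 8.860 m².
T⁴ = 330.6/(0.87·5.67×10⁻⁸·8.860) = 7.564×10⁸ K⁴.

T ≈ 166 K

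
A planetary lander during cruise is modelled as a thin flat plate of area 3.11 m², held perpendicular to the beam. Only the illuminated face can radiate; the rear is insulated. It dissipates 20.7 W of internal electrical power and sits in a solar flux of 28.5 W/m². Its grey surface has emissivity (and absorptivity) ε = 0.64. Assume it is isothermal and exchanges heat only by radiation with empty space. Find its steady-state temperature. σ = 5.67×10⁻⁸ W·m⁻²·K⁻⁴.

At steady state, absorbed solar power + internal power = radiated power.
Absorbed: α·S·A_cross = 0.64·28.5·3.110 = 56.73 W (cross-section A).
Total input = 56.73 + 20.7 = 77.43 W.
Radiated: εσ·A_surf·T⁴ with A_surf = A = 3.110 m².
T⁴ = 77.43/(0.64·5.67×10⁻⁸·3.110) = 6.861×10⁸ K⁴.

T ≈ 162 K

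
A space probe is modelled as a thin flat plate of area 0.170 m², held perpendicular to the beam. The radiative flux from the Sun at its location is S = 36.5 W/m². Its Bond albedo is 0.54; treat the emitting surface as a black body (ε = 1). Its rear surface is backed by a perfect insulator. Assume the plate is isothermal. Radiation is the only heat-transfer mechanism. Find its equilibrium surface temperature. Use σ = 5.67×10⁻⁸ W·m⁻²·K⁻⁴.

At equilibrium, absorbed power = emitted power.
Absorbing cross-section = A = 0.1700 m²; emitting surface = A = 0.1700 m² (ratio 1).
(1−a)S·A_cross = εσ·A_surf·T⁴  ⇒  T⁴ = (1−a)S/(1σ).
T⁴ = 0.460·36.5/(1·5.67×10⁻⁸) = 2.961×10⁸ K⁴.
T = (2.961×10⁸)^(1/4).

T ≈ 131 K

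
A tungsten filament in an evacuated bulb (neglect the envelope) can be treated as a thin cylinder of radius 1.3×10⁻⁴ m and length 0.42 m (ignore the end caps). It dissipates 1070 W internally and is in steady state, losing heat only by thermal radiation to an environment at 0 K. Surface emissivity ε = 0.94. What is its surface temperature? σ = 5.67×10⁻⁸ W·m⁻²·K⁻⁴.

Steady state: internal power = radiated power, P = εσA T⁴.
Radiating area A = 2πrL = 3.431×10⁻⁴ m².
T⁴ = P/(εσA) = 1070/(0.94·5.67×10⁻⁸·3.431×10⁻⁴) = 5.852×10¹³ K⁴.
T = (5.852×10¹³)^(1/4).

T ≈ 2770 K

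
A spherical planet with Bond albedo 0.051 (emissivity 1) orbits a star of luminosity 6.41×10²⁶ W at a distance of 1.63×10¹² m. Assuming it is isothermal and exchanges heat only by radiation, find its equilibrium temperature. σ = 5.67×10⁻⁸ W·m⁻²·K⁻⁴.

T ≈ 94.7 K

First find the stellar flux at distance d: S = L/(4πd²) = 6.41×10²⁶/(4π·(1.63×10¹²)²) = 19.20 W/m².
For an isothermal sphere, absorbed (1−a)S·πr² = emitted σ·4πr²·T⁴, so T⁴ = (1−a)S/(4σ).
T⁴ = 0.949·19.20/(4·5.67×10⁻⁸) = 8.033×10⁷ K⁴.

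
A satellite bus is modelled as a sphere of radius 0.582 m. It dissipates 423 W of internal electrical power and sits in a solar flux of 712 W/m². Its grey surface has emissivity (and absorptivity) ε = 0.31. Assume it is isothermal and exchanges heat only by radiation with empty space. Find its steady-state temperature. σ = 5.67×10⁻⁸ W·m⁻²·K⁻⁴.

At steady state, absorbed solar power + internal power = radiated power.
Absorbed: α·S·A_cross = 0.31·712·1.064 = 234.9 W (cross-section πr²).
Total input = 234.9 + 423 = 657.9 W.
Radiated: εσ·A_surf·T⁴ with A_surf = 4πr² = 4.257 m².
T⁴ = 657.9/(0.31·5.67×10⁻⁸·4.257) = 8.793×10⁹ K⁴.

T ≈ 306 K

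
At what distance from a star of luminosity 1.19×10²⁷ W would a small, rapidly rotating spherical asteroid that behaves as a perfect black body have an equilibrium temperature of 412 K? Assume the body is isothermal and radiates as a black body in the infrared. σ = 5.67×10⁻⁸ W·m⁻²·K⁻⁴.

For an isothermal black-emitting sphere, (1−a)S·πr² = σ·4πr²·T⁴ ⇒ S = 4σT⁴/(1−a).
S = 4·5.67×10⁻⁸·(412)⁴/1.00 = 6535 W/m².
Flux falls as S = L/(4πd²), so d = √(L/(4πS)) = √(1.19×10²⁷/(4π·6535)).

d ≈ 1.20×10¹¹ m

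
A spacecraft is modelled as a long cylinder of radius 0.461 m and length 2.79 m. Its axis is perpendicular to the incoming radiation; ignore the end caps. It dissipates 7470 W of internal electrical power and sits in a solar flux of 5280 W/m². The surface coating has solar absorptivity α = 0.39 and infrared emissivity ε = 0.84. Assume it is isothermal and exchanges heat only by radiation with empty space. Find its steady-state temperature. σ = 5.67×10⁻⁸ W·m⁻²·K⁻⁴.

T ≈ 427 K

At steady state, absorbed solar power + internal power = radiated power.
Absorbed: α·S·A_cross = 0.39·5280·2.572 = 5297 W (cross-section 2rL).
Total input = 5297 + 7470 = 12770 W.
Radiated: εσ·A_surf·T⁴ with A_surf = 2πrL = 8.081 m².
T⁴ = 12770/(0.84·5.67×10⁻⁸·8.081) = 3.317×10¹⁰ K⁴.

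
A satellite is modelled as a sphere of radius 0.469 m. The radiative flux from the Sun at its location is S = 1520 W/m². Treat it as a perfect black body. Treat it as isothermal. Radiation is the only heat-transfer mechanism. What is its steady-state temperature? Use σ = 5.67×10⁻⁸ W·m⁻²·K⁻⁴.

T ≈ 286 K

At equilibrium, absorbed power = emitted power.
Absorbing cross-section = πr² = 0.6910 m²; emitting surface = 4πr² = 2.764 m² (ratio 4).
S·A_cross = εσ·A_surf·T⁴  ⇒  T⁴ = S/(4σ).
T⁴ = 1.00·1520/(4·5.67×10⁻⁸) = 6.702×10⁹ K⁴.
T = (6.702×10⁹)^(1/4).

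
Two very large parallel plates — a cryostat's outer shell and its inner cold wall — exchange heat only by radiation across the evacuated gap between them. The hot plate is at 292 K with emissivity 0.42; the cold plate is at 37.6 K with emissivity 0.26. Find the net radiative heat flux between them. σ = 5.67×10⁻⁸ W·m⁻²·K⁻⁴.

q ≈ 78.8 W/m²

For two infinite grey parallel plates, q = σ(T₁⁴ − T₂⁴)/(1/ε₁ + 1/ε₂ − 1).
T₁⁴ − T₂⁴ = 7.270×10⁹ − 1.999×10⁶ = 7.268×10⁹ K⁴.
1/ε₁ + 1/ε₂ − 1 = 2.381 + 3.846 − 1 = 5.227.
q = 5.67×10⁻⁸ × 7.268×10⁹ / 5.227.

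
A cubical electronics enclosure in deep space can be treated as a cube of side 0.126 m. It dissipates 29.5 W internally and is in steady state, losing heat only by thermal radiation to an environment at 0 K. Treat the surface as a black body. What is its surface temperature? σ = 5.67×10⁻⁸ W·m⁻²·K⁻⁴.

Steady state: internal power = radiated power, P = εσA T⁴.
Radiating area A = 6L² = 0.09526 m².
T⁴ = P/(εσA) = 29.5/(1.0·5.67×10⁻⁸·0.09526) = 5.462×10⁹ K⁴.
T = (5.462×10⁹)^(1/4).

T ≈ 272 K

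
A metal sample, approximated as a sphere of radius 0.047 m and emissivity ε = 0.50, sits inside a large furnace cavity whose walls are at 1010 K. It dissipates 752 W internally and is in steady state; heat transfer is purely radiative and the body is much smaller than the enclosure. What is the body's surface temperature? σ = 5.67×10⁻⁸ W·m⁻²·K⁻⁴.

T ≈ 1190 K

For a small grey body in a large enclosure, net radiated power = εσA(T⁴ − T_w⁴).
Steady state: P = εσA(T⁴ − T_w⁴) with A = 4πr² = 0.02776 m².
T⁴ = P/(εσA) + T_w⁴ = 752/(0.50·5.67×10⁻⁸·0.02776) + (1010)⁴
    = 9.556×10¹¹ + 1.041×10¹² = 1.996×10¹² K⁴.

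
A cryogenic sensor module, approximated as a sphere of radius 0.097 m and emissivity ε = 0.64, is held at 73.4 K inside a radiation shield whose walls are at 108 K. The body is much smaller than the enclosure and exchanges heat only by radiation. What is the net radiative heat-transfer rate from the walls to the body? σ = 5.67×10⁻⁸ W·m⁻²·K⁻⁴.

For a small grey body in a large enclosure: P_net = εσA(T_body⁴ − T_wall⁴).
A = 4πr² = 0.1182 m²; T_body⁴ − T_wall⁴ = 2.903×10⁷ − 1.360×10⁸ = -1.070×10⁸ K⁴.
|P_net| = 0.64·5.67×10⁻⁸·0.1182·1.070×10⁸.

P_net ≈ 0.459 W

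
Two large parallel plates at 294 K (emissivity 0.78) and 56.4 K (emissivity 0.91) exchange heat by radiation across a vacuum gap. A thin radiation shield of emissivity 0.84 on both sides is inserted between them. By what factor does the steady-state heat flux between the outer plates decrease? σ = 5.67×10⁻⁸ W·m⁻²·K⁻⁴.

factor ≈ 2.00

Without shield: q₀ = σΔ(T⁴)/(1/ε₁+1/ε₂−1) with denominator 1.381.
With shield the two gaps are in series; the resistances add: (1/ε₁+1/ε_s−1)+(1/ε_s+1/ε₂−1) = 1.473+1.289 = 2.762.
Heat-flux ratio q₀/q = 2.762/1.381.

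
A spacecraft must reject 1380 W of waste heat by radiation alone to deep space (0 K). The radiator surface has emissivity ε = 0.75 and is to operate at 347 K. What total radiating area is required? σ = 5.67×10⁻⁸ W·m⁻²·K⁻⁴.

A ≈ 2.24 m²

P = εσA T⁴ ⇒ A = P/(εσT⁴).
T⁴ = 1.450×10¹⁰ K⁴.
A = 1380/(0.75 × 5.67×10⁻⁸ × 1.450×10¹⁰).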